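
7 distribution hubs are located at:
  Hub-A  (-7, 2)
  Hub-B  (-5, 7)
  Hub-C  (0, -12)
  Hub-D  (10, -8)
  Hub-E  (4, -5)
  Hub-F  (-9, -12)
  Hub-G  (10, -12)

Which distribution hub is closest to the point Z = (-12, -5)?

Hub-F

Squared Euclidean distances:
d²(Z, Hub-A) = 25 + 49 = 74
d²(Z, Hub-B) = 49 + 144 = 193
d²(Z, Hub-C) = 144 + 49 = 193
d²(Z, Hub-D) = 484 + 9 = 493
d²(Z, Hub-E) = 256 + 0 = 256
d²(Z, Hub-F) = 9 + 49 = 58
d²(Z, Hub-G) = 484 + 49 = 533
Hub-F is nearest.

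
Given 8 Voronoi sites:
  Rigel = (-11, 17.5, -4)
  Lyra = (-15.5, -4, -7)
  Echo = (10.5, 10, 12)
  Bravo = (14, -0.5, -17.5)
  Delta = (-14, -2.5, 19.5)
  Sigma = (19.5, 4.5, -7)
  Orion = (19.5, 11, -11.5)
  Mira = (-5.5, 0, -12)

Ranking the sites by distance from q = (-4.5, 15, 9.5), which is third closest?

Since √ is increasing, it suffices to compare squared distances:
d²(q, Rigel) = 42.25 + 6.25 + 182.25 = 230.75
d²(q, Lyra) = 121 + 361 + 272.25 = 754.25
d²(q, Echo) = 225 + 25 + 6.25 = 256.25
d²(q, Bravo) = 342.25 + 240.25 + 729 = 1311.5
d²(q, Delta) = 90.25 + 306.25 + 100 = 496.5
d²(q, Sigma) = 576 + 110.25 + 272.25 = 958.5
d²(q, Orion) = 576 + 16 + 441 = 1033
d²(q, Mira) = 1 + 225 + 462.25 = 688.25
Sorted ascending: Rigel, Echo, Delta, Mira, … — the third-nearest is Delta.

Delta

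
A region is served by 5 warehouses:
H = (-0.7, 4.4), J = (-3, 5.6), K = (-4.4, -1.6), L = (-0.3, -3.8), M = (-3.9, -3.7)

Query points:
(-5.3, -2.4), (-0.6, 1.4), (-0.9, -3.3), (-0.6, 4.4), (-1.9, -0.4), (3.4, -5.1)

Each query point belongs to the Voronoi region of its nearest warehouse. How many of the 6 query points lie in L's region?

2

(-5.3, -2.4) — d² to each: H:67.4, J:69.29, K:1.45, L:26.96, M:3.65 → nearest is K
(-0.6, 1.4) — d² to each: H:9.01, J:23.4, K:23.44, L:27.13, M:36.9 → nearest is H
(-0.9, -3.3) — d² to each: H:59.33, J:83.62, K:15.14, L:0.61, M:9.16 → nearest is L
(-0.6, 4.4) — d² to each: H:0.01, J:7.2, K:50.44, L:67.33, M:76.5 → nearest is H
(-1.9, -0.4) — d² to each: H:24.48, J:37.21, K:7.69, L:14.12, M:14.89 → nearest is K
(3.4, -5.1) — d² to each: H:107.06, J:155.45, K:73.09, L:15.38, M:55.25 → nearest is L
2 of the 6 points have L as nearest.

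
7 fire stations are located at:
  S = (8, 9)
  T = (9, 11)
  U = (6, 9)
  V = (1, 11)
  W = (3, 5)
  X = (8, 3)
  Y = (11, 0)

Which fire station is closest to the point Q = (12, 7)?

Since √ is increasing, it suffices to compare squared distances:
|QS|² = (12−8)² + (7−9)² = 16 + 4 = 20
|QT|² = (12−9)² + (7−11)² = 9 + 16 = 25
|QU|² = (12−6)² + (7−9)² = 36 + 4 = 40
|QV|² = (12−1)² + (7−11)² = 121 + 16 = 137
|QW|² = (12−3)² + (7−5)² = 81 + 4 = 85
|QX|² = (12−8)² + (7−3)² = 16 + 16 = 32
|QY|² = (12−11)² + (7−0)² = 1 + 49 = 50
S is nearest.

S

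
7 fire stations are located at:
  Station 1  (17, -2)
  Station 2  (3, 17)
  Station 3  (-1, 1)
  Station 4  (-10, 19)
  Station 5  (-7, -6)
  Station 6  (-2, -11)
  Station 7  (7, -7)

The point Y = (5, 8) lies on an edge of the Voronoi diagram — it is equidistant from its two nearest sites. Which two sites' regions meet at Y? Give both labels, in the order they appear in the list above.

Station 2 and Station 3

Squared distances from Y to each site:
d²(Y, Station 1) = (5−17)² + (8−(-2))² = 144 + 100 = 244
d²(Y, Station 2) = (5−3)² + (8−17)² = 4 + 81 = 85
d²(Y, Station 3) = (5−(-1))² + (8−1)² = 36 + 49 = 85
d²(Y, Station 4) = (5−(-10))² + (8−19)² = 225 + 121 = 346
d²(Y, Station 5) = (5−(-7))² + (8−(-6))² = 144 + 196 = 340
d²(Y, Station 6) = (5−(-2))² + (8−(-11))² = 49 + 361 = 410
d²(Y, Station 7) = (5−7)² + (8−(-7))² = 4 + 225 = 229
Y is equidistant from Station 2 and Station 3 (both at squared distance 85), and every other site is strictly farther — so Y lies on the Station 2–Station 3 Voronoi edge.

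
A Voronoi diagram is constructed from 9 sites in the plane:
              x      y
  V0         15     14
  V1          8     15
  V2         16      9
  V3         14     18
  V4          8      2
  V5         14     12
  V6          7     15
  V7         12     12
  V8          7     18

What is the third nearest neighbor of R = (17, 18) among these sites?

V5

Since √ is increasing, it suffices to compare squared distances:
|RV0|² = (17−15)² + (18−14)² = 4 + 16 = 20
|RV1|² = (17−8)² + (18−15)² = 81 + 9 = 90
|RV2|² = (17−16)² + (18−9)² = 1 + 81 = 82
|RV3|² = (17−14)² + (18−18)² = 9 + 0 = 9
|RV4|² = (17−8)² + (18−2)² = 81 + 256 = 337
|RV5|² = (17−14)² + (18−12)² = 9 + 36 = 45
|RV6|² = (17−7)² + (18−15)² = 100 + 9 = 109
|RV7|² = (17−12)² + (18−12)² = 25 + 36 = 61
|RV8|² = (17−7)² + (18−18)² = 100 + 0 = 100
Sorted ascending: V3, V0, V5, V7, … — the third-nearest is V5.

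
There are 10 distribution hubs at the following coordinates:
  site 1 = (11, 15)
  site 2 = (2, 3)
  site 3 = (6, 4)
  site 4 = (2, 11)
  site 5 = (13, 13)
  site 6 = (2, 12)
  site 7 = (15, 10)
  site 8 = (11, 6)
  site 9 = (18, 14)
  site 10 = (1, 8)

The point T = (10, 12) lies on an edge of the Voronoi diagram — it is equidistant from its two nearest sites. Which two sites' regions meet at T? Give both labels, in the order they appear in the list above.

site 1 and site 5

Squared distances from T to each site:
d²(T, site 1) = 1 + 9 = 10
d²(T, site 2) = 64 + 81 = 145
d²(T, site 3) = 16 + 64 = 80
d²(T, site 4) = 64 + 1 = 65
d²(T, site 5) = 9 + 1 = 10
d²(T, site 6) = 64 + 0 = 64
d²(T, site 7) = 25 + 4 = 29
d²(T, site 8) = 1 + 36 = 37
d²(T, site 9) = 64 + 4 = 68
d²(T, site 10) = 81 + 16 = 97
T is equidistant from site 1 and site 5 (both at squared distance 10), and every other site is strictly farther — so T lies on the site 1–site 5 Voronoi edge.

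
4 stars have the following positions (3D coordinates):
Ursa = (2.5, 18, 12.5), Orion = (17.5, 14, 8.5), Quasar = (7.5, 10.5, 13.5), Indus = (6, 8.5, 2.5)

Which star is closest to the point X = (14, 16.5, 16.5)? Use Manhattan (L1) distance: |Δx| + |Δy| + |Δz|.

Orion

d(X, Ursa) = |14−2.5| + |16.5−18| + |16.5−12.5| = 11.5 + 1.5 + 4 = 17
d(X, Orion) = |14−17.5| + |16.5−14| + |16.5−8.5| = 3.5 + 2.5 + 8 = 14
d(X, Quasar) = |14−7.5| + |16.5−10.5| + |16.5−13.5| = 6.5 + 6 + 3 = 15.5
d(X, Indus) = |14−6| + |16.5−8.5| + |16.5−2.5| = 8 + 8 + 14 = 30
Minimum is at Orion.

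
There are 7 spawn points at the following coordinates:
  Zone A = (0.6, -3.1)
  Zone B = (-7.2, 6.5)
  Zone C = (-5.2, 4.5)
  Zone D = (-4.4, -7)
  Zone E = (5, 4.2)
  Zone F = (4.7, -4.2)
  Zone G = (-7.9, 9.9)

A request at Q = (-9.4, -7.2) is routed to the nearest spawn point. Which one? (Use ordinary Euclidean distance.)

Zone D

Compare squared distances (the ordering matches that of the actual distances):
d²(Q, Zone A) = (-9.4−0.6)² + (-7.2−(-3.1))² = 100 + 16.81 = 116.81
d²(Q, Zone B) = (-9.4−(-7.2))² + (-7.2−6.5)² = 4.84 + 187.69 = 192.53
d²(Q, Zone C) = (-9.4−(-5.2))² + (-7.2−4.5)² = 17.64 + 136.89 = 154.53
d²(Q, Zone D) = (-9.4−(-4.4))² + (-7.2−(-7))² = 25 + 0.04 = 25.04
d²(Q, Zone E) = (-9.4−5)² + (-7.2−4.2)² = 207.36 + 129.96 = 337.32
d²(Q, Zone F) = (-9.4−4.7)² + (-7.2−(-4.2))² = 198.81 + 9 = 207.81
d²(Q, Zone G) = (-9.4−(-7.9))² + (-7.2−9.9)² = 2.25 + 292.41 = 294.66
Minimum is at Zone D.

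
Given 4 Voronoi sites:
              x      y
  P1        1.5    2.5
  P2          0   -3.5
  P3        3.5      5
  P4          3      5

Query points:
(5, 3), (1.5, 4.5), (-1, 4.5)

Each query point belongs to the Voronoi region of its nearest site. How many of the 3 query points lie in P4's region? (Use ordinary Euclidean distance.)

1

(5, 3) — d² to each: P1:12.5, P2:67.25, P3:6.25, P4:8 → nearest is P3
(1.5, 4.5) — d² to each: P1:4, P2:66.25, P3:4.25, P4:2.5 → nearest is P4
(-1, 4.5) — d² to each: P1:10.25, P2:65, P3:20.5, P4:16.25 → nearest is P1
1 of the 3 points has P4 as nearest.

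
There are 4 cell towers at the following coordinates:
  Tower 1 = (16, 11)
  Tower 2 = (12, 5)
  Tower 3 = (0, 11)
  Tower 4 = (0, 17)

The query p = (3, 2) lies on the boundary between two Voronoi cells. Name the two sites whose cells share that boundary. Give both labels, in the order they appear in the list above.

Squared distances from p to each site:
d²(p, Tower 1) = (3−16)² + (2−11)² = 169 + 81 = 250
d²(p, Tower 2) = (3−12)² + (2−5)² = 81 + 9 = 90
d²(p, Tower 3) = (3−0)² + (2−11)² = 9 + 81 = 90
d²(p, Tower 4) = (3−0)² + (2−17)² = 9 + 225 = 234
p is equidistant from Tower 2 and Tower 3 (both at squared distance 90), and every other site is strictly farther — so p lies on the Tower 2–Tower 3 Voronoi edge.

Tower 2 and Tower 3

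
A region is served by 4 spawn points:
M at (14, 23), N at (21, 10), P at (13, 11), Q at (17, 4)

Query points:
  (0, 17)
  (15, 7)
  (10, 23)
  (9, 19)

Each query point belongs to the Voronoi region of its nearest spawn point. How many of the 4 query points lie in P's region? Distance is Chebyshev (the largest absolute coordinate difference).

1

(0, 17) — d to each: M:14, N:21, P:13, Q:17 → nearest is P
(15, 7) — d to each: M:16, N:6, P:4, Q:3 → nearest is Q
(10, 23) — d to each: M:4, N:13, P:12, Q:19 → nearest is M
(9, 19) — d to each: M:5, N:12, P:8, Q:15 → nearest is M
1 of the 4 points has P as nearest.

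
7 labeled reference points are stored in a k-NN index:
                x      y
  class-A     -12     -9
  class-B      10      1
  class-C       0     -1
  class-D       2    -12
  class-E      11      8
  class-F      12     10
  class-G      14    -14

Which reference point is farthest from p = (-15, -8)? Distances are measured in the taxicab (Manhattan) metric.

d(p, class-A) = |-15−(-12)| + |-8−(-9)| = 3 + 1 = 4
d(p, class-B) = |-15−10| + |-8−1| = 25 + 9 = 34
d(p, class-C) = |-15−0| + |-8−(-1)| = 15 + 7 = 22
d(p, class-D) = |-15−2| + |-8−(-12)| = 17 + 4 = 21
d(p, class-E) = |-15−11| + |-8−8| = 26 + 16 = 42
d(p, class-F) = |-15−12| + |-8−10| = 27 + 18 = 45
d(p, class-G) = |-15−14| + |-8−(-14)| = 29 + 6 = 35
The largest is to class-F.

class-F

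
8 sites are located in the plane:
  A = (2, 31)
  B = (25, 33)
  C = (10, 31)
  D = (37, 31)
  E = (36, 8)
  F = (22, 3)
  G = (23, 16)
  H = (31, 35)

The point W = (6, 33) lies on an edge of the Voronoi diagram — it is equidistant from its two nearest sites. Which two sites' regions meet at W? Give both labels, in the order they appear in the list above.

A and C

Squared distances from W to each site:
|WA|² = 16 + 4 = 20
|WB|² = 361 + 0 = 361
|WC|² = 16 + 4 = 20
|WD|² = 961 + 4 = 965
|WE|² = 900 + 625 = 1525
|WF|² = 256 + 900 = 1156
|WG|² = 289 + 289 = 578
|WH|² = 625 + 4 = 629
W is equidistant from A and C (both at squared distance 20), and every other site is strictly farther — so W lies on the A–C Voronoi edge.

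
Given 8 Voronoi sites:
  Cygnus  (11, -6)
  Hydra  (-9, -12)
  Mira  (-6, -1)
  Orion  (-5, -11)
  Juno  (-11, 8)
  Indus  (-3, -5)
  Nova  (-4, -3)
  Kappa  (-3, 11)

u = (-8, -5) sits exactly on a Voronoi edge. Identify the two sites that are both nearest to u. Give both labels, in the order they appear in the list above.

Squared distances from u to each site:
d²(u, Cygnus) = 361 + 1 = 362
d²(u, Hydra) = 1 + 49 = 50
d²(u, Mira) = 4 + 16 = 20
d²(u, Orion) = 9 + 36 = 45
d²(u, Juno) = 9 + 169 = 178
d²(u, Indus) = 25 + 0 = 25
d²(u, Nova) = 16 + 4 = 20
d²(u, Kappa) = 25 + 256 = 281
u is equidistant from Mira and Nova (both at squared distance 20), and every other site is strictly farther — so u lies on the Mira–Nova Voronoi edge.

Mira and Nova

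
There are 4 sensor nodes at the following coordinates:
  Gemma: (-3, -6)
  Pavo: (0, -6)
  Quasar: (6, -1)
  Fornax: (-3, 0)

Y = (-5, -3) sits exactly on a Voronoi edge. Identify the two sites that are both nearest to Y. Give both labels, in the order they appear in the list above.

Squared distances from Y to each site:
d²(Y, Gemma) = (-5−(-3))² + (-3−(-6))² = 4 + 9 = 13
d²(Y, Pavo) = (-5−0)² + (-3−(-6))² = 25 + 9 = 34
d²(Y, Quasar) = (-5−6)² + (-3−(-1))² = 121 + 4 = 125
d²(Y, Fornax) = (-5−(-3))² + (-3−0)² = 4 + 9 = 13
Y is equidistant from Gemma and Fornax (both at squared distance 13), and every other site is strictly farther — so Y lies on the Gemma–Fornax Voronoi edge.

Gemma and Fornax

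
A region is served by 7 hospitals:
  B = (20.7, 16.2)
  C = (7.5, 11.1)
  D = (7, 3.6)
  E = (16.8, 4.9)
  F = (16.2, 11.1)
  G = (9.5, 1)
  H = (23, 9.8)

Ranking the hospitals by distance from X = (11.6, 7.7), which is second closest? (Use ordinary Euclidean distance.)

F

Since √ is increasing, it suffices to compare squared distances:
|XB|² = (11.6−20.7)² + (7.7−16.2)² = 82.81 + 72.25 = 155.06
|XC|² = (11.6−7.5)² + (7.7−11.1)² = 16.81 + 11.56 = 28.37
|XD|² = (11.6−7)² + (7.7−3.6)² = 21.16 + 16.81 = 37.97
|XE|² = (11.6−16.8)² + (7.7−4.9)² = 27.04 + 7.84 = 34.88
|XF|² = (11.6−16.2)² + (7.7−11.1)² = 21.16 + 11.56 = 32.72
|XG|² = (11.6−9.5)² + (7.7−1)² = 4.41 + 44.89 = 49.3
|XH|² = (11.6−23)² + (7.7−9.8)² = 129.96 + 4.41 = 134.37
Sorted ascending: C, F, E, … — the second-nearest is F.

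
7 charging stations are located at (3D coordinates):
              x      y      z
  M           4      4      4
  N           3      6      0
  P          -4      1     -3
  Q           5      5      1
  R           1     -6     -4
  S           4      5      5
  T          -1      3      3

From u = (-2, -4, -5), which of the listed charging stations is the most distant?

Squared Euclidean distances:
|uM|² = (-2−4)² + (-4−4)² + (-5−4)² = 36 + 64 + 81 = 181
|uN|² = (-2−3)² + (-4−6)² + (-5−0)² = 25 + 100 + 25 = 150
|uP|² = (-2−(-4))² + (-4−1)² + (-5−(-3))² = 4 + 25 + 4 = 33
|uQ|² = (-2−5)² + (-4−5)² + (-5−1)² = 49 + 81 + 36 = 166
|uR|² = (-2−1)² + (-4−(-6))² + (-5−(-4))² = 9 + 4 + 1 = 14
|uS|² = (-2−4)² + (-4−5)² + (-5−5)² = 36 + 81 + 100 = 217
|uT|² = (-2−(-1))² + (-4−3)² + (-5−3)² = 1 + 49 + 64 = 114
The largest is to S.

S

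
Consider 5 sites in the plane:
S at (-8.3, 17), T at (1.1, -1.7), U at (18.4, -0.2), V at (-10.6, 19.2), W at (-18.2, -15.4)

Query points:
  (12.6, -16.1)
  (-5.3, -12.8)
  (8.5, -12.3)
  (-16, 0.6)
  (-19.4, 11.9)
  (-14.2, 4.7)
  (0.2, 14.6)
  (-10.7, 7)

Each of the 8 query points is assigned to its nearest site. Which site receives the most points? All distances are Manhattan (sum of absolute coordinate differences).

(12.6, -16.1) — d to each: S:54, T:25.9, U:21.7, V:58.5, W:31.5 → nearest is U
(-5.3, -12.8) — d to each: S:32.8, T:17.5, U:36.3, V:37.3, W:15.5 → nearest is W
(8.5, -12.3) — d to each: S:46.1, T:18, U:22, V:50.6, W:29.8 → nearest is T
(-16, 0.6) — d to each: S:24.1, T:19.4, U:35.2, V:24, W:18.2 → nearest is W
(-19.4, 11.9) — d to each: S:16.2, T:34.1, U:49.9, V:16.1, W:28.5 → nearest is V
(-14.2, 4.7) — d to each: S:18.2, T:21.7, U:37.5, V:18.1, W:24.1 → nearest is V
(0.2, 14.6) — d to each: S:10.9, T:17.2, U:33, V:15.4, W:48.4 → nearest is S
(-10.7, 7) — d to each: S:12.4, T:20.5, U:36.3, V:12.3, W:29.9 → nearest is V
Tally — S:1, T:1, U:1, V:3, W:2. V captures the most (3).

V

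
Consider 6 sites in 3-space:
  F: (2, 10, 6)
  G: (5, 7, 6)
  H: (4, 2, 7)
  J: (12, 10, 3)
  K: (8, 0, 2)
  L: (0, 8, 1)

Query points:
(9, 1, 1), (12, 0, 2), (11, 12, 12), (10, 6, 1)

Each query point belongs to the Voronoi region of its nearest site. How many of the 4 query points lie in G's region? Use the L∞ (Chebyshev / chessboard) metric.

(9, 1, 1) — d to each: F:9, G:6, H:6, J:9, K:1, L:9 → nearest is K
(12, 0, 2) — d to each: F:10, G:7, H:8, J:10, K:4, L:12 → nearest is K
(11, 12, 12) — d to each: F:9, G:6, H:10, J:9, K:12, L:11 → nearest is G
(10, 6, 1) — d to each: F:8, G:5, H:6, J:4, K:6, L:10 → nearest is J
1 of the 4 points has G as nearest.

1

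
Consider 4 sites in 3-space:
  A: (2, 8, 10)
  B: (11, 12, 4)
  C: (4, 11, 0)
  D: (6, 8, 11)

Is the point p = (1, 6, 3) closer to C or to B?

Compare squared distances:
|pC|² = (1−4)² + (6−11)² + (3−0)² = 9 + 25 + 9 = 43
|pB|² = (1−11)² + (6−12)² + (3−4)² = 100 + 36 + 1 = 137
43 < 137, so C is closer.

C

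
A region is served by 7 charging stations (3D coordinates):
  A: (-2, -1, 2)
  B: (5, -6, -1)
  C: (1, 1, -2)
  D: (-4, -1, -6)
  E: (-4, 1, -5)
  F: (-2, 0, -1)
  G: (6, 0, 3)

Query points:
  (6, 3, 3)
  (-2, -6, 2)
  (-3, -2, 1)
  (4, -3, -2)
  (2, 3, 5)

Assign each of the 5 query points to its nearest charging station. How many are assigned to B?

(6, 3, 3) — d² to each: A:81, B:98, C:54, D:197, E:168, F:89, G:9 → nearest is G
(-2, -6, 2) — d² to each: A:25, B:58, C:74, D:93, E:102, F:45, G:101 → nearest is A
(-3, -2, 1) — d² to each: A:3, B:84, C:34, D:51, E:46, F:9, G:89 → nearest is A
(4, -3, -2) — d² to each: A:56, B:11, C:25, D:84, E:89, F:46, G:38 → nearest is B
(2, 3, 5) — d² to each: A:41, B:126, C:54, D:173, E:140, F:61, G:29 → nearest is G
1 of the 5 points has B as nearest.

1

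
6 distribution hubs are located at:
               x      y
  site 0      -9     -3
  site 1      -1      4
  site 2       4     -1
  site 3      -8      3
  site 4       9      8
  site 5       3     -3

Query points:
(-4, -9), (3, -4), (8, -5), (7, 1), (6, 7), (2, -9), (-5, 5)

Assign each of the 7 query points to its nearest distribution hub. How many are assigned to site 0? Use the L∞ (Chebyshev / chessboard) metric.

(-4, -9) — d to each: site 0:6, site 1:13, site 2:8, site 3:12, site 4:17, site 5:7 → nearest is site 0
(3, -4) — d to each: site 0:12, site 1:8, site 2:3, site 3:11, site 4:12, site 5:1 → nearest is site 5
(8, -5) — d to each: site 0:17, site 1:9, site 2:4, site 3:16, site 4:13, site 5:5 → nearest is site 2
(7, 1) — d to each: site 0:16, site 1:8, site 2:3, site 3:15, site 4:7, site 5:4 → nearest is site 2
(6, 7) — d to each: site 0:15, site 1:7, site 2:8, site 3:14, site 4:3, site 5:10 → nearest is site 4
(2, -9) — d to each: site 0:11, site 1:13, site 2:8, site 3:12, site 4:17, site 5:6 → nearest is site 5
(-5, 5) — d to each: site 0:8, site 1:4, site 2:9, site 3:3, site 4:14, site 5:8 → nearest is site 3
1 of the 7 points has site 0 as nearest.

1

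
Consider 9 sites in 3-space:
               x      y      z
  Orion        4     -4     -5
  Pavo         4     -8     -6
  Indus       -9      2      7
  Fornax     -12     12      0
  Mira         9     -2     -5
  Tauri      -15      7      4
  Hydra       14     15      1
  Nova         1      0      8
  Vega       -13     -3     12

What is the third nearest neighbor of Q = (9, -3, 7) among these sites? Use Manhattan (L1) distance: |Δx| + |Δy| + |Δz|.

d(Q, Orion) = 5 + 1 + 12 = 18
d(Q, Pavo) = 5 + 5 + 13 = 23
d(Q, Indus) = 18 + 5 + 0 = 23
d(Q, Fornax) = 21 + 15 + 7 = 43
d(Q, Mira) = 0 + 1 + 12 = 13
d(Q, Tauri) = 24 + 10 + 3 = 37
d(Q, Hydra) = 5 + 18 + 6 = 29
d(Q, Nova) = 8 + 3 + 1 = 12
d(Q, Vega) = 22 + 0 + 5 = 27
Sorted ascending: Nova, Mira, Orion, Pavo, … — the third-nearest is Orion.

Orion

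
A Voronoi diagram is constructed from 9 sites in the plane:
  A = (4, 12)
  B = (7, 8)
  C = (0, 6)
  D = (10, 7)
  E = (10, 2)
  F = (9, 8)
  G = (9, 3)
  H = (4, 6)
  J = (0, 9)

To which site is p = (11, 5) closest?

Squared Euclidean distances:
|pA|² = (11−4)² + (5−12)² = 49 + 49 = 98
|pB|² = (11−7)² + (5−8)² = 16 + 9 = 25
|pC|² = (11−0)² + (5−6)² = 121 + 1 = 122
|pD|² = (11−10)² + (5−7)² = 1 + 4 = 5
|pE|² = (11−10)² + (5−2)² = 1 + 9 = 10
|pF|² = (11−9)² + (5−8)² = 4 + 9 = 13
|pG|² = (11−9)² + (5−3)² = 4 + 4 = 8
|pH|² = (11−4)² + (5−6)² = 49 + 1 = 50
|pJ|² = (11−0)² + (5−9)² = 121 + 16 = 137
The smallest is to D, so p lies in the Voronoi region of D.

D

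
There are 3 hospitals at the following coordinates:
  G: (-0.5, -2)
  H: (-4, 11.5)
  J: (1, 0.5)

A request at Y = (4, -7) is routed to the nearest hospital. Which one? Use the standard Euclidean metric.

Squared Euclidean distances:
|YG|² = (4−(-0.5))² + (-7−(-2))² = 20.25 + 25 = 45.25
|YH|² = (4−(-4))² + (-7−11.5)² = 64 + 342.25 = 406.25
|YJ|² = (4−1)² + (-7−0.5)² = 9 + 56.25 = 65.25
The smallest is to G, so Y lies in the Voronoi region of G.

G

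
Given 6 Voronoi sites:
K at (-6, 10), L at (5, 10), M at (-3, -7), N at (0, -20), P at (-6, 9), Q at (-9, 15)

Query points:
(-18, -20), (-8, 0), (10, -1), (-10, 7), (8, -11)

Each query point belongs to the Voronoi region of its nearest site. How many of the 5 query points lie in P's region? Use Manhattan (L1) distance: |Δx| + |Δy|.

(-18, -20) — d to each: K:42, L:53, M:28, N:18, P:41, Q:44 → nearest is N
(-8, 0) — d to each: K:12, L:23, M:12, N:28, P:11, Q:16 → nearest is P
(10, -1) — d to each: K:27, L:16, M:19, N:29, P:26, Q:35 → nearest is L
(-10, 7) — d to each: K:7, L:18, M:21, N:37, P:6, Q:9 → nearest is P
(8, -11) — d to each: K:35, L:24, M:15, N:17, P:34, Q:43 → nearest is M
2 of the 5 points have P as nearest.

2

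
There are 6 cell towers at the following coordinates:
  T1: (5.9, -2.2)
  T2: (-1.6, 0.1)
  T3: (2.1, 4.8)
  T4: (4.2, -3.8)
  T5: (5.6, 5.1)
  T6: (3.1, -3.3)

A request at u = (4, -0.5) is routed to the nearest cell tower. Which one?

Compare squared distances (the ordering matches that of the actual distances):
|uT1|² = (4−5.9)² + (-0.5−(-2.2))² = 3.61 + 2.89 = 6.5
|uT2|² = (4−(-1.6))² + (-0.5−0.1)² = 31.36 + 0.36 = 31.72
|uT3|² = (4−2.1)² + (-0.5−4.8)² = 3.61 + 28.09 = 31.7
|uT4|² = (4−4.2)² + (-0.5−(-3.8))² = 0.04 + 10.89 = 10.93
|uT5|² = (4−5.6)² + (-0.5−5.1)² = 2.56 + 31.36 = 33.92
|uT6|² = (4−3.1)² + (-0.5−(-3.3))² = 0.81 + 7.84 = 8.65
T1 is nearest.

T1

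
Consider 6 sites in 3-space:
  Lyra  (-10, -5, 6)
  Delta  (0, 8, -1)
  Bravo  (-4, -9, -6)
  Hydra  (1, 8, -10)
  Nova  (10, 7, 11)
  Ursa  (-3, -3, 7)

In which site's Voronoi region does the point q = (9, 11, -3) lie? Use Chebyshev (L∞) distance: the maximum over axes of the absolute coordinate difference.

Hydra

d(q, Lyra) = max(19, 16, 9) = 19
d(q, Delta) = max(9, 3, 2) = 9
d(q, Bravo) = max(13, 20, 3) = 20
d(q, Hydra) = max(8, 3, 7) = 8
d(q, Nova) = max(1, 4, 14) = 14
d(q, Ursa) = max(12, 14, 10) = 14
The smallest is to Hydra, so q lies in the Voronoi region of Hydra.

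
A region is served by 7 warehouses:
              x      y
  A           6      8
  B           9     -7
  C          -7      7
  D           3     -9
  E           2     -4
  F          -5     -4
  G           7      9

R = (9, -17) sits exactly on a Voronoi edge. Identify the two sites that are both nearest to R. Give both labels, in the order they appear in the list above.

Squared distances from R to each site:
|RA|² = (9−6)² + (-17−8)² = 9 + 625 = 634
|RB|² = (9−9)² + (-17−(-7))² = 0 + 100 = 100
|RC|² = (9−(-7))² + (-17−7)² = 256 + 576 = 832
|RD|² = (9−3)² + (-17−(-9))² = 36 + 64 = 100
|RE|² = (9−2)² + (-17−(-4))² = 49 + 169 = 218
|RF|² = (9−(-5))² + (-17−(-4))² = 196 + 169 = 365
|RG|² = (9−7)² + (-17−9)² = 4 + 676 = 680
R is equidistant from B and D (both at squared distance 100), and every other site is strictly farther — so R lies on the B–D Voronoi edge.

B and D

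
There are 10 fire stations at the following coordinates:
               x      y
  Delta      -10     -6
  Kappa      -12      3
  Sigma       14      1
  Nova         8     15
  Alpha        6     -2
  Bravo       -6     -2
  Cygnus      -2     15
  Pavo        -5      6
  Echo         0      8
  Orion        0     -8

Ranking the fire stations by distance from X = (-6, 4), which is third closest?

Kappa

Since √ is increasing, it suffices to compare squared distances:
d²(X, Delta) = (-6−(-10))² + (4−(-6))² = 16 + 100 = 116
d²(X, Kappa) = (-6−(-12))² + (4−3)² = 36 + 1 = 37
d²(X, Sigma) = (-6−14)² + (4−1)² = 400 + 9 = 409
d²(X, Nova) = (-6−8)² + (4−15)² = 196 + 121 = 317
d²(X, Alpha) = (-6−6)² + (4−(-2))² = 144 + 36 = 180
d²(X, Bravo) = (-6−(-6))² + (4−(-2))² = 0 + 36 = 36
d²(X, Cygnus) = (-6−(-2))² + (4−15)² = 16 + 121 = 137
d²(X, Pavo) = (-6−(-5))² + (4−6)² = 1 + 4 = 5
d²(X, Echo) = (-6−0)² + (4−8)² = 36 + 16 = 52
d²(X, Orion) = (-6−0)² + (4−(-8))² = 36 + 144 = 180
Sorted ascending: Pavo, Bravo, Kappa, Echo, … — the third-nearest is Kappa.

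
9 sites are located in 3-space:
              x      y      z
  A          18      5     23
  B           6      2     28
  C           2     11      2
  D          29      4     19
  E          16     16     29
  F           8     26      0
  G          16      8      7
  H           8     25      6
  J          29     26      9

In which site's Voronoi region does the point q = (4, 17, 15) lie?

Since √ is increasing, it suffices to compare squared distances:
|qA|² = (4−18)² + (17−5)² + (15−23)² = 196 + 144 + 64 = 404
|qB|² = (4−6)² + (17−2)² + (15−28)² = 4 + 225 + 169 = 398
|qC|² = (4−2)² + (17−11)² + (15−2)² = 4 + 36 + 169 = 209
|qD|² = (4−29)² + (17−4)² + (15−19)² = 625 + 169 + 16 = 810
|qE|² = (4−16)² + (17−16)² + (15−29)² = 144 + 1 + 196 = 341
|qF|² = (4−8)² + (17−26)² + (15−0)² = 16 + 81 + 225 = 322
|qG|² = (4−16)² + (17−8)² + (15−7)² = 144 + 81 + 64 = 289
|qH|² = (4−8)² + (17−25)² + (15−6)² = 16 + 64 + 81 = 161
|qJ|² = (4−29)² + (17−26)² + (15−9)² = 625 + 81 + 36 = 742
The smallest is to H, so q lies in the Voronoi region of H.

H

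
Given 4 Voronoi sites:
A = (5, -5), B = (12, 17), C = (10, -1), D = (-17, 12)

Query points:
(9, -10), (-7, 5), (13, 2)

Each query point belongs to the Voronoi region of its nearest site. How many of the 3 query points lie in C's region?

1

(9, -10) — d² to each: A:41, B:738, C:82, D:1160 → nearest is A
(-7, 5) — d² to each: A:244, B:505, C:325, D:149 → nearest is D
(13, 2) — d² to each: A:113, B:226, C:18, D:1000 → nearest is C
1 of the 3 points has C as nearest.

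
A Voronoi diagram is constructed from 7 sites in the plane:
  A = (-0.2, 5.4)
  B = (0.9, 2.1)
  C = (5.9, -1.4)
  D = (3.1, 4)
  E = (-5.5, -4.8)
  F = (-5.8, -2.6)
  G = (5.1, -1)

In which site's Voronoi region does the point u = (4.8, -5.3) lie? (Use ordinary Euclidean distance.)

Squared Euclidean distances:
|uA|² = (4.8−(-0.2))² + (-5.3−5.4)² = 25 + 114.49 = 139.49
|uB|² = (4.8−0.9)² + (-5.3−2.1)² = 15.21 + 54.76 = 69.97
|uC|² = (4.8−5.9)² + (-5.3−(-1.4))² = 1.21 + 15.21 = 16.42
|uD|² = (4.8−3.1)² + (-5.3−4)² = 2.89 + 86.49 = 89.38
|uE|² = (4.8−(-5.5))² + (-5.3−(-4.8))² = 106.09 + 0.25 = 106.34
|uF|² = (4.8−(-5.8))² + (-5.3−(-2.6))² = 112.36 + 7.29 = 119.65
|uG|² = (4.8−5.1)² + (-5.3−(-1))² = 0.09 + 18.49 = 18.58
The smallest is to C, so u lies in the Voronoi region of C.

C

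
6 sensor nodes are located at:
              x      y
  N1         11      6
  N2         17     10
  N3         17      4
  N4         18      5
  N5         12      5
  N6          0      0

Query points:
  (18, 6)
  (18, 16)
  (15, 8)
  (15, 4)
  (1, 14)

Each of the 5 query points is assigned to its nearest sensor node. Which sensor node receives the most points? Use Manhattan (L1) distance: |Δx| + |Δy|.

N2

(18, 6) — d to each: N1:7, N2:5, N3:3, N4:1, N5:7, N6:24 → nearest is N4
(18, 16) — d to each: N1:17, N2:7, N3:13, N4:11, N5:17, N6:34 → nearest is N2
(15, 8) — d to each: N1:6, N2:4, N3:6, N4:6, N5:6, N6:23 → nearest is N2
(15, 4) — d to each: N1:6, N2:8, N3:2, N4:4, N5:4, N6:19 → nearest is N3
(1, 14) — d to each: N1:18, N2:20, N3:26, N4:26, N5:20, N6:15 → nearest is N6
Tally — N2:2, N3:1, N4:1, N6:1. N2 captures the most (2).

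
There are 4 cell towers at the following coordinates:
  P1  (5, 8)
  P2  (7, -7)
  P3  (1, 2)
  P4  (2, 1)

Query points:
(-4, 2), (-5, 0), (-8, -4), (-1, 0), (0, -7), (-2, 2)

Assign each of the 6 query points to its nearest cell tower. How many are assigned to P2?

1

(-4, 2) — d² to each: P1:117, P2:202, P3:25, P4:37 → nearest is P3
(-5, 0) — d² to each: P1:164, P2:193, P3:40, P4:50 → nearest is P3
(-8, -4) — d² to each: P1:313, P2:234, P3:117, P4:125 → nearest is P3
(-1, 0) — d² to each: P1:100, P2:113, P3:8, P4:10 → nearest is P3
(0, -7) — d² to each: P1:250, P2:49, P3:82, P4:68 → nearest is P2
(-2, 2) — d² to each: P1:85, P2:162, P3:9, P4:17 → nearest is P3
1 of the 6 points has P2 as nearest.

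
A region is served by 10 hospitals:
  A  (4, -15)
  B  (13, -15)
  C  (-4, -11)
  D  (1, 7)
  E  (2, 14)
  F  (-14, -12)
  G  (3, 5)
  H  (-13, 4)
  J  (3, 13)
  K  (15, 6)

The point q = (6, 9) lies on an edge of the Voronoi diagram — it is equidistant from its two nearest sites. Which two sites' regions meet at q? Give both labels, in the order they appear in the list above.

Squared distances from q to each site:
|qA|² = (6−4)² + (9−(-15))² = 4 + 576 = 580
|qB|² = (6−13)² + (9−(-15))² = 49 + 576 = 625
|qC|² = (6−(-4))² + (9−(-11))² = 100 + 400 = 500
|qD|² = (6−1)² + (9−7)² = 25 + 4 = 29
|qE|² = (6−2)² + (9−14)² = 16 + 25 = 41
|qF|² = (6−(-14))² + (9−(-12))² = 400 + 441 = 841
|qG|² = (6−3)² + (9−5)² = 9 + 16 = 25
|qH|² = (6−(-13))² + (9−4)² = 361 + 25 = 386
|qJ|² = (6−3)² + (9−13)² = 9 + 16 = 25
|qK|² = (6−15)² + (9−6)² = 81 + 9 = 90
q is equidistant from G and J (both at squared distance 25), and every other site is strictly farther — so q lies on the G–J Voronoi edge.

G and J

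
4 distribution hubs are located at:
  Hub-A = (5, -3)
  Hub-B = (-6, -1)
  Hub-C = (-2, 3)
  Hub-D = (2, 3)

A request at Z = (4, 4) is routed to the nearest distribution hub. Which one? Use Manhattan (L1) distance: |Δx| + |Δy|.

Hub-D

d(Z, Hub-A) = |4−5| + |4−(-3)| = 1 + 7 = 8
d(Z, Hub-B) = |4−(-6)| + |4−(-1)| = 10 + 5 = 15
d(Z, Hub-C) = |4−(-2)| + |4−3| = 6 + 1 = 7
d(Z, Hub-D) = |4−2| + |4−3| = 2 + 1 = 3
Hub-D is nearest.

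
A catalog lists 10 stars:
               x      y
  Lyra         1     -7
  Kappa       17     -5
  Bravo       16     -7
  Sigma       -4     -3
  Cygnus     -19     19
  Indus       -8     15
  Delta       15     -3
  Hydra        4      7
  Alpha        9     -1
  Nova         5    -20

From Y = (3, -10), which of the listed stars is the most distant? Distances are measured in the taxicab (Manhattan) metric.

d(Y, Lyra) = 2 + 3 = 5
d(Y, Kappa) = 14 + 5 = 19
d(Y, Bravo) = 13 + 3 = 16
d(Y, Sigma) = 7 + 7 = 14
d(Y, Cygnus) = 22 + 29 = 51
d(Y, Indus) = 11 + 25 = 36
d(Y, Delta) = 12 + 7 = 19
d(Y, Hydra) = 1 + 17 = 18
d(Y, Alpha) = 6 + 9 = 15
d(Y, Nova) = 2 + 10 = 12
The largest is to Cygnus.

Cygnus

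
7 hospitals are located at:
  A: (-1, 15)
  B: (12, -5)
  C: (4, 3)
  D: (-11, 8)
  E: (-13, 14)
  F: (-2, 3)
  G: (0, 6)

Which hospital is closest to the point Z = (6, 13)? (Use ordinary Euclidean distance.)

A

Compare squared distances (the ordering matches that of the actual distances):
|ZA|² = (6−(-1))² + (13−15)² = 49 + 4 = 53
|ZB|² = (6−12)² + (13−(-5))² = 36 + 324 = 360
|ZC|² = (6−4)² + (13−3)² = 4 + 100 = 104
|ZD|² = (6−(-11))² + (13−8)² = 289 + 25 = 314
|ZE|² = (6−(-13))² + (13−14)² = 361 + 1 = 362
|ZF|² = (6−(-2))² + (13−3)² = 64 + 100 = 164
|ZG|² = (6−0)² + (13−6)² = 36 + 49 = 85
Minimum is at A.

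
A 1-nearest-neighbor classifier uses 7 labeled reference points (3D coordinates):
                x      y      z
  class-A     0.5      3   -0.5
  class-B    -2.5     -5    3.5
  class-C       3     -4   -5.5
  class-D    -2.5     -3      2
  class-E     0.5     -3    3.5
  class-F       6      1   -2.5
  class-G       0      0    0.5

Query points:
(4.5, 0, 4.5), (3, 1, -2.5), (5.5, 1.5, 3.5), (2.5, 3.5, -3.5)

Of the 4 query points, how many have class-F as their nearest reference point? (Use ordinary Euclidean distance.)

2

(4.5, 0, 4.5) — d² to each: class-A:50, class-B:75, class-C:118.25, class-D:64.25, class-E:26, class-F:52.25, class-G:36.25 → nearest is class-E
(3, 1, -2.5) — d² to each: class-A:14.25, class-B:102.25, class-C:34, class-D:66.5, class-E:58.25, class-F:9, class-G:19 → nearest is class-F
(5.5, 1.5, 3.5) — d² to each: class-A:43.25, class-B:106.25, class-C:117.5, class-D:86.5, class-E:45.25, class-F:36.5, class-G:41.5 → nearest is class-F
(2.5, 3.5, -3.5) — d² to each: class-A:13.25, class-B:146.25, class-C:60.5, class-D:97.5, class-E:95.25, class-F:19.5, class-G:34.5 → nearest is class-A
2 of the 4 points have class-F as nearest.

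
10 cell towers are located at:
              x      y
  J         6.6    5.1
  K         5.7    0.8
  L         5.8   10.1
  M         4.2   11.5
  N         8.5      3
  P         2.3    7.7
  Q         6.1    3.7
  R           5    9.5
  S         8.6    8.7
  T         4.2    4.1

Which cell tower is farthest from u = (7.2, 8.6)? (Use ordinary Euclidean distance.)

K

Since √ is increasing, it suffices to compare squared distances:
|uJ|² = 0.36 + 12.25 = 12.61
|uK|² = 2.25 + 60.84 = 63.09
|uL|² = 1.96 + 2.25 = 4.21
|uM|² = 9 + 8.41 = 17.41
|uN|² = 1.69 + 31.36 = 33.05
|uP|² = 24.01 + 0.81 = 24.82
|uQ|² = 1.21 + 24.01 = 25.22
|uR|² = 4.84 + 0.81 = 5.65
|uS|² = 1.96 + 0.01 = 1.97
|uT|² = 9 + 20.25 = 29.25
The largest is to K.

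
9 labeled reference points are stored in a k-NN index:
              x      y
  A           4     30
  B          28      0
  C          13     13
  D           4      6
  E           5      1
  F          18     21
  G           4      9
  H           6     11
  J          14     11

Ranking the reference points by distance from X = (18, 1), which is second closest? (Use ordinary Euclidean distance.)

Squared Euclidean distances:
|XA|² = (18−4)² + (1−30)² = 196 + 841 = 1037
|XB|² = (18−28)² + (1−0)² = 100 + 1 = 101
|XC|² = (18−13)² + (1−13)² = 25 + 144 = 169
|XD|² = (18−4)² + (1−6)² = 196 + 25 = 221
|XE|² = (18−5)² + (1−1)² = 169 + 0 = 169
|XF|² = (18−18)² + (1−21)² = 0 + 400 = 400
|XG|² = (18−4)² + (1−9)² = 196 + 64 = 260
|XH|² = (18−6)² + (1−11)² = 144 + 100 = 244
|XJ|² = (18−14)² + (1−11)² = 16 + 100 = 116
Sorted ascending: B, J, C, … — the second-nearest is J.

J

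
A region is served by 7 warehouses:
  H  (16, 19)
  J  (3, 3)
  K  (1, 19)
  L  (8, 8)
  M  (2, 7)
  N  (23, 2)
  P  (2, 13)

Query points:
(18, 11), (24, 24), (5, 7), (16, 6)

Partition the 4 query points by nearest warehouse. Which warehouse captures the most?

H

(18, 11) — d² to each: H:68, J:289, K:353, L:109, M:272, N:106, P:260 → nearest is H
(24, 24) — d² to each: H:89, J:882, K:554, L:512, M:773, N:485, P:605 → nearest is H
(5, 7) — d² to each: H:265, J:20, K:160, L:10, M:9, N:349, P:45 → nearest is M
(16, 6) — d² to each: H:169, J:178, K:394, L:68, M:197, N:65, P:245 → nearest is N
Tally — H:2, M:1, N:1. H captures the most (2).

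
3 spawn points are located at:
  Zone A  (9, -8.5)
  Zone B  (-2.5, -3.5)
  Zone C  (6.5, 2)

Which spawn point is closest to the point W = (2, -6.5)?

Zone B

Squared Euclidean distances:
d²(W, Zone A) = 49 + 4 = 53
d²(W, Zone B) = 20.25 + 9 = 29.25
d²(W, Zone C) = 20.25 + 72.25 = 92.5
Zone B is nearest.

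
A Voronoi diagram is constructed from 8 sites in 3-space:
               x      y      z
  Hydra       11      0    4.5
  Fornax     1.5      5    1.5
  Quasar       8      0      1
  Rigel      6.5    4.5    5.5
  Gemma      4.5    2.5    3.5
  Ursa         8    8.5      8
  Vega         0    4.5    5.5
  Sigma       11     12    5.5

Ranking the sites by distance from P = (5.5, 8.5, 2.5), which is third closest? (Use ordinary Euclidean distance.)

Ursa

Squared Euclidean distances:
d²(P, Hydra) = (5.5−11)² + (8.5−0)² + (2.5−4.5)² = 30.25 + 72.25 + 4 = 106.5
d²(P, Fornax) = (5.5−1.5)² + (8.5−5)² + (2.5−1.5)² = 16 + 12.25 + 1 = 29.25
d²(P, Quasar) = (5.5−8)² + (8.5−0)² + (2.5−1)² = 6.25 + 72.25 + 2.25 = 80.75
d²(P, Rigel) = (5.5−6.5)² + (8.5−4.5)² + (2.5−5.5)² = 1 + 16 + 9 = 26
d²(P, Gemma) = (5.5−4.5)² + (8.5−2.5)² + (2.5−3.5)² = 1 + 36 + 1 = 38
d²(P, Ursa) = (5.5−8)² + (8.5−8.5)² + (2.5−8)² = 6.25 + 0 + 30.25 = 36.5
d²(P, Vega) = (5.5−0)² + (8.5−4.5)² + (2.5−5.5)² = 30.25 + 16 + 9 = 55.25
d²(P, Sigma) = (5.5−11)² + (8.5−12)² + (2.5−5.5)² = 30.25 + 12.25 + 9 = 51.5
Sorted ascending: Rigel, Fornax, Ursa, Gemma, … — the third-nearest is Ursa.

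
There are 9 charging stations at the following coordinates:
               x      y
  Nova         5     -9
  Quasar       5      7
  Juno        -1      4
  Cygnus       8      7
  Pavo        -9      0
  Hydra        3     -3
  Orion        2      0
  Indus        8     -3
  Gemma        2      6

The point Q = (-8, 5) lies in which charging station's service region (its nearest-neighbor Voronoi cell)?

Compare squared distances (the ordering matches that of the actual distances):
d²(Q, Nova) = 169 + 196 = 365
d²(Q, Quasar) = 169 + 4 = 173
d²(Q, Juno) = 49 + 1 = 50
d²(Q, Cygnus) = 256 + 4 = 260
d²(Q, Pavo) = 1 + 25 = 26
d²(Q, Hydra) = 121 + 64 = 185
d²(Q, Orion) = 100 + 25 = 125
d²(Q, Indus) = 256 + 64 = 320
d²(Q, Gemma) = 100 + 1 = 101
Pavo is nearest.

Pavo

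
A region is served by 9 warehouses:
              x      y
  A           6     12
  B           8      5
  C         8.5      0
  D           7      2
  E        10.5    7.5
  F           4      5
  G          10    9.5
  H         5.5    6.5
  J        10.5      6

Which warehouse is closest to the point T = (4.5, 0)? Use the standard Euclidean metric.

Compare squared distances (the ordering matches that of the actual distances):
|TA|² = (4.5−6)² + (0−12)² = 2.25 + 144 = 146.25
|TB|² = (4.5−8)² + (0−5)² = 12.25 + 25 = 37.25
|TC|² = (4.5−8.5)² + (0−0)² = 16 + 0 = 16
|TD|² = (4.5−7)² + (0−2)² = 6.25 + 4 = 10.25
|TE|² = (4.5−10.5)² + (0−7.5)² = 36 + 56.25 = 92.25
|TF|² = (4.5−4)² + (0−5)² = 0.25 + 25 = 25.25
|TG|² = (4.5−10)² + (0−9.5)² = 30.25 + 90.25 = 120.5
|TH|² = (4.5−5.5)² + (0−6.5)² = 1 + 42.25 = 43.25
|TJ|² = (4.5−10.5)² + (0−6)² = 36 + 36 = 72
D is nearest.

D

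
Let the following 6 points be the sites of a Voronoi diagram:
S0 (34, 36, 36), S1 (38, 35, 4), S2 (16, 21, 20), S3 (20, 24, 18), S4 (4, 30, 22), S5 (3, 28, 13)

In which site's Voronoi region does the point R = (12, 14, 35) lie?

S2

Compare squared distances (the ordering matches that of the actual distances):
|RS0|² = (12−34)² + (14−36)² + (35−36)² = 484 + 484 + 1 = 969
|RS1|² = (12−38)² + (14−35)² + (35−4)² = 676 + 441 + 961 = 2078
|RS2|² = (12−16)² + (14−21)² + (35−20)² = 16 + 49 + 225 = 290
|RS3|² = (12−20)² + (14−24)² + (35−18)² = 64 + 100 + 289 = 453
|RS4|² = (12−4)² + (14−30)² + (35−22)² = 64 + 256 + 169 = 489
|RS5|² = (12−3)² + (14−28)² + (35−13)² = 81 + 196 + 484 = 761
The smallest is to S2, so R lies in the Voronoi region of S2.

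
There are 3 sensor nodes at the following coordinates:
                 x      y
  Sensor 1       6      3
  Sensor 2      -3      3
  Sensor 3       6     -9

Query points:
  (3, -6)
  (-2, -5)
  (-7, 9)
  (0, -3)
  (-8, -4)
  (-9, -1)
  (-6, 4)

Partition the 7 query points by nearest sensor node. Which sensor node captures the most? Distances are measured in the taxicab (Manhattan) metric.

Sensor 2

(3, -6) — d to each: Sensor 1:12, Sensor 2:15, Sensor 3:6 → nearest is Sensor 3
(-2, -5) — d to each: Sensor 1:16, Sensor 2:9, Sensor 3:12 → nearest is Sensor 2
(-7, 9) — d to each: Sensor 1:19, Sensor 2:10, Sensor 3:31 → nearest is Sensor 2
(0, -3) — d to each: Sensor 1:12, Sensor 2:9, Sensor 3:12 → nearest is Sensor 2
(-8, -4) — d to each: Sensor 1:21, Sensor 2:12, Sensor 3:19 → nearest is Sensor 2
(-9, -1) — d to each: Sensor 1:19, Sensor 2:10, Sensor 3:23 → nearest is Sensor 2
(-6, 4) — d to each: Sensor 1:13, Sensor 2:4, Sensor 3:25 → nearest is Sensor 2
Tally — Sensor 2:6, Sensor 3:1. Sensor 2 captures the most (6).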